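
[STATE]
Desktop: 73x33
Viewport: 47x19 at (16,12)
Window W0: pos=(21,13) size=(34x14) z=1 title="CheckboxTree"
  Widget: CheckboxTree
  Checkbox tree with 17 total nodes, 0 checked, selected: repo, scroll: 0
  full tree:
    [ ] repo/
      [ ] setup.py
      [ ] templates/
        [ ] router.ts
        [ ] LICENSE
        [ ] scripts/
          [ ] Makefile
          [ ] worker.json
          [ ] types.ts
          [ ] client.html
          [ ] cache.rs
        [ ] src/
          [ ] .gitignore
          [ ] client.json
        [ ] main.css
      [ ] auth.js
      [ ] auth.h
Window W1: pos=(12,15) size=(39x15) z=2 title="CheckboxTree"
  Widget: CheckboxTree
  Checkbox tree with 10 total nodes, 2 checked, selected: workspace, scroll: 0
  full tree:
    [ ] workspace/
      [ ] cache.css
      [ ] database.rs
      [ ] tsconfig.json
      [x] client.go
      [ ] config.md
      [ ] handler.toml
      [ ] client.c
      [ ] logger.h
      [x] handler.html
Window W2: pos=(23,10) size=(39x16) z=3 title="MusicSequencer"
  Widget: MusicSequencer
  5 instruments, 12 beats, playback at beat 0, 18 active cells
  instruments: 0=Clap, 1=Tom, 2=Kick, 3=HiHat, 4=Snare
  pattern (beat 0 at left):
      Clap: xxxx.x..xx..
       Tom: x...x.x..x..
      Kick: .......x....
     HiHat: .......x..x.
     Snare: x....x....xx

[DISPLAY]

       ┠─────────────────────────────────────┨ 
     ┏━┃      ▼12345678901                   ┃ 
     ┃ ┃  Clap████·█··██··                   ┃ 
━━━━━━━┃   Tom█···█·█··█··                   ┃ 
eckboxT┃  Kick·······█····                   ┃ 
───────┃ HiHat·······█··█·                   ┃ 
] works┃ Snare█····█····██                   ┃ 
[ ] cac┃                                     ┃ 
[ ] dat┃                                     ┃ 
[ ] tsc┃                                     ┃ 
[x] cli┃                                     ┃ 
[ ] con┃                                     ┃ 
[ ] han┃                                     ┃ 
[ ] cli┗━━━━━━━━━━━━━━━━━━━━━━━━━━━━━━━━━━━━━┛ 
[ ] logger.h                      ┃━━━┛        
[x] handler.html                  ┃            
                                  ┃            
━━━━━━━━━━━━━━━━━━━━━━━━━━━━━━━━━━┛            
                                               


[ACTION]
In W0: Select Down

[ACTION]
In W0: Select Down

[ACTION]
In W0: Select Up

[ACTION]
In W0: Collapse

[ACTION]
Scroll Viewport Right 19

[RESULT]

───────────────────────────────────┨           
    ▼12345678901                   ┃           
Clap████·█··██··                   ┃           
 Tom█···█·█··█··                   ┃           
Kick·······█····                   ┃           
iHat·······█··█·                   ┃           
nare█····█····██                   ┃           
                                   ┃           
                                   ┃           
                                   ┃           
                                   ┃           
                                   ┃           
                                   ┃           
━━━━━━━━━━━━━━━━━━━━━━━━━━━━━━━━━━━┛           
.h                      ┃━━━┛                  
r.html                  ┃                      
                        ┃                      
━━━━━━━━━━━━━━━━━━━━━━━━┛                      
                                               


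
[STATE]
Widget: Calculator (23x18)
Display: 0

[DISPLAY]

                      0
┌───┬───┬───┬───┐      
│ 7 │ 8 │ 9 │ ÷ │      
├───┼───┼───┼───┤      
│ 4 │ 5 │ 6 │ × │      
├───┼───┼───┼───┤      
│ 1 │ 2 │ 3 │ - │      
├───┼───┼───┼───┤      
│ 0 │ . │ = │ + │      
├───┼───┼───┼───┤      
│ C │ MC│ MR│ M+│      
└───┴───┴───┴───┘      
                       
                       
                       
                       
                       
                       


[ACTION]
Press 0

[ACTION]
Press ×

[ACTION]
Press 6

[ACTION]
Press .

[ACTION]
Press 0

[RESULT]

                    6.0
┌───┬───┬───┬───┐      
│ 7 │ 8 │ 9 │ ÷ │      
├───┼───┼───┼───┤      
│ 4 │ 5 │ 6 │ × │      
├───┼───┼───┼───┤      
│ 1 │ 2 │ 3 │ - │      
├───┼───┼───┼───┤      
│ 0 │ . │ = │ + │      
├───┼───┼───┼───┤      
│ C │ MC│ MR│ M+│      
└───┴───┴───┴───┘      
                       
                       
                       
                       
                       
                       


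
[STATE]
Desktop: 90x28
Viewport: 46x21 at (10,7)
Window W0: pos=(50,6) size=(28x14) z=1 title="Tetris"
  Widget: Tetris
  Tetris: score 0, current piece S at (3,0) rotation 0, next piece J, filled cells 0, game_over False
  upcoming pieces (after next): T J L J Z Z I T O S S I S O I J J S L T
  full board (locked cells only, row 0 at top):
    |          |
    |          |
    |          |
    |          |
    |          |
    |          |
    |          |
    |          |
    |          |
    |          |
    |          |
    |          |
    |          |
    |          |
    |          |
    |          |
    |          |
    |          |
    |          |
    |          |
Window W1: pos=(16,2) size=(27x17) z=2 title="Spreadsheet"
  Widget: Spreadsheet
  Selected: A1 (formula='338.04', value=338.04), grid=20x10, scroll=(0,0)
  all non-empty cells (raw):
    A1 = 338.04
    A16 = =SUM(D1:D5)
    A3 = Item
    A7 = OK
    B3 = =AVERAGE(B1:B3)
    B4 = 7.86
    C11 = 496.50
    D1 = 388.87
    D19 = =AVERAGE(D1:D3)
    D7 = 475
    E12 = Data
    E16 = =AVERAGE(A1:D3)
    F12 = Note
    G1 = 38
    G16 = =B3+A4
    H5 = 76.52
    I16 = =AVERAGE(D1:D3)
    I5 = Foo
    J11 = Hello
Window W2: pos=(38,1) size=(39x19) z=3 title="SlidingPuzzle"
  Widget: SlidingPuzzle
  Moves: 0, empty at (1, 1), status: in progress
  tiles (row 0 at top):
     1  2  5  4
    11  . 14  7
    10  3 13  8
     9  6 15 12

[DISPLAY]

      ┃---------------------┃│ 11 │    │ 14 │ 
      ┃  1 [338.04]       0 ┃├────┼────┼────┼─
      ┃  2        0       0 ┃│ 10 │  3 │ 13 │ 
      ┃  3 Item    #CIRC!   ┃├────┼────┼────┼─
      ┃  4        0    7.86 ┃│  9 │  6 │ 15 │ 
      ┃  5        0       0 ┃└────┴────┴────┴─
      ┃  6        0       0 ┃Moves: 0         
      ┃  7 OK             0 ┃                 
      ┃  8        0       0 ┃                 
      ┃  9        0       0 ┃                 
      ┃ 10        0       0 ┃                 
      ┗━━━━━━━━━━━━━━━━━━━━━┃                 
                            ┗━━━━━━━━━━━━━━━━━
                                              
                                              
                                              
                                              
                                              
                                              
                                              
                                              


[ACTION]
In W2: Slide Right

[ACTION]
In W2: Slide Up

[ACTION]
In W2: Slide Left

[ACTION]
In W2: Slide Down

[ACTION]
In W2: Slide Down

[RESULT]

      ┃---------------------┃│ 10 │  2 │ 14 │ 
      ┃  1 [338.04]       0 ┃├────┼────┼────┼─
      ┃  2        0       0 ┃│  3 │ 11 │ 13 │ 
      ┃  3 Item    #CIRC!   ┃├────┼────┼────┼─
      ┃  4        0    7.86 ┃│  9 │  6 │ 15 │ 
      ┃  5        0       0 ┃└────┴────┴────┴─
      ┃  6        0       0 ┃Moves: 5         
      ┃  7 OK             0 ┃                 
      ┃  8        0       0 ┃                 
      ┃  9        0       0 ┃                 
      ┃ 10        0       0 ┃                 
      ┗━━━━━━━━━━━━━━━━━━━━━┃                 
                            ┗━━━━━━━━━━━━━━━━━
                                              
                                              
                                              
                                              
                                              
                                              
                                              
                                              


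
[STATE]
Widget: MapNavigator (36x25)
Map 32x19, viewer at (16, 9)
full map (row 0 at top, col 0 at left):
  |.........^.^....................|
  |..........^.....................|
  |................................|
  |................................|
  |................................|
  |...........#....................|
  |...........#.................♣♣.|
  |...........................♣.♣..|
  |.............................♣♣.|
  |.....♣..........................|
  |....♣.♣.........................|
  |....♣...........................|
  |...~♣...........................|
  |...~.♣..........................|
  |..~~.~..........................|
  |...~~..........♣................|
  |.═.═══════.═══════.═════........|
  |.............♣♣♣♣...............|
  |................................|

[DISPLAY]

                                    
                                    
                                    
  .........^.^....................  
  ..........^.....................  
  ................................  
  ................................  
  ................................  
  ...........#....................  
  ...........#.................♣♣.  
  ...........................♣.♣..  
  .............................♣♣.  
  .....♣..........@...............  
  ....♣.♣.........................  
  ....♣...........................  
  ...~♣...........................  
  ...~.♣..........................  
  ..~~.~..........................  
  ...~~..........♣................  
  .═.═══════.═══════.═════........  
  .............♣♣♣♣...............  
  ................................  
                                    
                                    
                                    


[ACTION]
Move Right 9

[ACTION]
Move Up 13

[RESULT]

                                    
                                    
                                    
                                    
                                    
                                    
                                    
                                    
                                    
                                    
                                    
                                    
..^.^.............@......           
...^.....................           
.........................           
.........................           
.........................           
....#....................           
....#.................♣♣.           
....................♣.♣..           
......................♣♣.           
.........................           
.........................           
.........................           
.........................           


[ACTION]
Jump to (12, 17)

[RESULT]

      ...........#..................
      ...........#.................♣
      ...........................♣.♣
      .............................♣
      .....♣........................
      ....♣.♣.......................
      ....♣.........................
      ...~♣.........................
      ...~.♣........................
      ..~~.~........................
      ...~~..........♣..............
      .═.═══════.═══════.═════......
      ............@♣♣♣♣.............
      ..............................
                                    
                                    
                                    
                                    
                                    
                                    
                                    
                                    
                                    
                                    
                                    


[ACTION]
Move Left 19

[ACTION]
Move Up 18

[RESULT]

                                    
                                    
                                    
                                    
                                    
                                    
                                    
                                    
                                    
                                    
                                    
                                    
                  @........^.^......
                  ..........^.......
                  ..................
                  ..................
                  ..................
                  ...........#......
                  ...........#......
                  ..................
                  ..................
                  .....♣............
                  ....♣.♣...........
                  ....♣.............
                  ...~♣.............


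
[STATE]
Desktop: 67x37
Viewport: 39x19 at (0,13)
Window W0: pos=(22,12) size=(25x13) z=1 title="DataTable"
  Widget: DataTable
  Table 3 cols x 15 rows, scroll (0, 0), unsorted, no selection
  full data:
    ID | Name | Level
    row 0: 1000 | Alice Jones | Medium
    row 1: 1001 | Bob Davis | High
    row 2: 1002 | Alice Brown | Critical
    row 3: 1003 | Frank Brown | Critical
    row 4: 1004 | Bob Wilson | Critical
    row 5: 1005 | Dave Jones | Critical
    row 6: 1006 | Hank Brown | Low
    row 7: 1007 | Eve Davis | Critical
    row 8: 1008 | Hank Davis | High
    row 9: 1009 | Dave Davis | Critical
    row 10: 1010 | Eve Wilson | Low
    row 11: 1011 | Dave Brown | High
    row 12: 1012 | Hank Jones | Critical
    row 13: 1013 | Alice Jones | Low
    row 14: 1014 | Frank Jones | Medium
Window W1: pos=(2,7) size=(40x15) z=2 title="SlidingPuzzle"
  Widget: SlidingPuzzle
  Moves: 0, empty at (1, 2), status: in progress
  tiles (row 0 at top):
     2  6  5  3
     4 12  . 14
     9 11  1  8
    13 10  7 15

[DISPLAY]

  ┃│  4 │ 12 │    │ 14 │               
  ┃├────┼────┼────┼────┤               
  ┃│  9 │ 11 │  1 │  8 │               
  ┃├────┼────┼────┼────┤               
  ┃│ 13 │ 10 │  7 │ 15 │               
  ┃└────┴────┴────┴────┘               
  ┃Moves: 0                            
  ┃                                    
  ┗━━━━━━━━━━━━━━━━━━━━━━━━━━━━━━━━━━━━
                      ┃1005│Dave Jones 
                      ┃1006│Hank Brown 
                      ┗━━━━━━━━━━━━━━━━
                                       
                                       
                                       
                                       
                                       
                                       
                                       


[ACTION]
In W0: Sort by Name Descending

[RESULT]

  ┃│  4 │ 12 │    │ 14 │               
  ┃├────┼────┼────┼────┤               
  ┃│  9 │ 11 │  1 │  8 │               
  ┃├────┼────┼────┼────┤               
  ┃│ 13 │ 10 │  7 │ 15 │               
  ┃└────┴────┴────┴────┘               
  ┃Moves: 0                            
  ┃                                    
  ┗━━━━━━━━━━━━━━━━━━━━━━━━━━━━━━━━━━━━
                      ┃1010│Eve Wilson 
                      ┃1007│Eve Davis  
                      ┗━━━━━━━━━━━━━━━━
                                       
                                       
                                       
                                       
                                       
                                       
                                       


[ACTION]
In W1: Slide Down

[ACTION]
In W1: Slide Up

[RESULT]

  ┃│  4 │ 12 │    │ 14 │               
  ┃├────┼────┼────┼────┤               
  ┃│  9 │ 11 │  1 │  8 │               
  ┃├────┼────┼────┼────┤               
  ┃│ 13 │ 10 │  7 │ 15 │               
  ┃└────┴────┴────┴────┘               
  ┃Moves: 2                            
  ┃                                    
  ┗━━━━━━━━━━━━━━━━━━━━━━━━━━━━━━━━━━━━
                      ┃1010│Eve Wilson 
                      ┃1007│Eve Davis  
                      ┗━━━━━━━━━━━━━━━━
                                       
                                       
                                       
                                       
                                       
                                       
                                       


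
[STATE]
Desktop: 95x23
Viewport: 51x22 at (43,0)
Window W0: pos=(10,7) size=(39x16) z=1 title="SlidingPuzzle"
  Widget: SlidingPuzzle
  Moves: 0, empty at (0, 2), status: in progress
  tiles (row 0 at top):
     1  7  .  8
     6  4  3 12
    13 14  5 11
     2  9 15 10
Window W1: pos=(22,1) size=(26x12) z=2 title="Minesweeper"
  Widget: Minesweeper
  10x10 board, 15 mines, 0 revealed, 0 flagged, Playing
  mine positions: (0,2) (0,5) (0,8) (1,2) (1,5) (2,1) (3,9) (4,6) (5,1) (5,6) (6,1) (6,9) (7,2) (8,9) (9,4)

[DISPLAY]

                                                   
━━━━┓                                              
    ┃                                              
────┨                                              
    ┃                                              
    ┃                                              
    ┃                                              
    ┃┓                                             
    ┃┃                                             
    ┃┨                                             
    ┃┃                                             
    ┃┃                                             
━━━━┛┃                                             
     ┃                                             
     ┃                                             
     ┃                                             
     ┃                                             
     ┃                                             
     ┃                                             
     ┃                                             
     ┃                                             
     ┃                                             


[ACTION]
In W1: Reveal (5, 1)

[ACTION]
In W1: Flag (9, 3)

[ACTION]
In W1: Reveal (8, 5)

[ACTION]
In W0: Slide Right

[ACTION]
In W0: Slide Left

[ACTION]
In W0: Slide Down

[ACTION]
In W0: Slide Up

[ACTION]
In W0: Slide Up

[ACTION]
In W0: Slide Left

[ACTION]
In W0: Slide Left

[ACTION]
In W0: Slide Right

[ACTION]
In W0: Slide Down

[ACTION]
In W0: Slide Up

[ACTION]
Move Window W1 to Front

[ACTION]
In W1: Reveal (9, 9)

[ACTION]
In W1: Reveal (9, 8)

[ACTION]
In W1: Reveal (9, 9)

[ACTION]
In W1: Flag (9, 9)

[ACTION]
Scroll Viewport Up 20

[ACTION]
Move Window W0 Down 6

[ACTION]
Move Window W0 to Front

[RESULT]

                                                   
━━━━┓                                              
    ┃                                              
────┨                                              
    ┃                                              
    ┃                                              
    ┃                                              
━━━━━┓                                             
     ┃                                             
─────┨                                             
     ┃                                             
     ┃                                             
     ┃                                             
     ┃                                             
     ┃                                             
     ┃                                             
     ┃                                             
     ┃                                             
     ┃                                             
     ┃                                             
     ┃                                             
     ┃                                             


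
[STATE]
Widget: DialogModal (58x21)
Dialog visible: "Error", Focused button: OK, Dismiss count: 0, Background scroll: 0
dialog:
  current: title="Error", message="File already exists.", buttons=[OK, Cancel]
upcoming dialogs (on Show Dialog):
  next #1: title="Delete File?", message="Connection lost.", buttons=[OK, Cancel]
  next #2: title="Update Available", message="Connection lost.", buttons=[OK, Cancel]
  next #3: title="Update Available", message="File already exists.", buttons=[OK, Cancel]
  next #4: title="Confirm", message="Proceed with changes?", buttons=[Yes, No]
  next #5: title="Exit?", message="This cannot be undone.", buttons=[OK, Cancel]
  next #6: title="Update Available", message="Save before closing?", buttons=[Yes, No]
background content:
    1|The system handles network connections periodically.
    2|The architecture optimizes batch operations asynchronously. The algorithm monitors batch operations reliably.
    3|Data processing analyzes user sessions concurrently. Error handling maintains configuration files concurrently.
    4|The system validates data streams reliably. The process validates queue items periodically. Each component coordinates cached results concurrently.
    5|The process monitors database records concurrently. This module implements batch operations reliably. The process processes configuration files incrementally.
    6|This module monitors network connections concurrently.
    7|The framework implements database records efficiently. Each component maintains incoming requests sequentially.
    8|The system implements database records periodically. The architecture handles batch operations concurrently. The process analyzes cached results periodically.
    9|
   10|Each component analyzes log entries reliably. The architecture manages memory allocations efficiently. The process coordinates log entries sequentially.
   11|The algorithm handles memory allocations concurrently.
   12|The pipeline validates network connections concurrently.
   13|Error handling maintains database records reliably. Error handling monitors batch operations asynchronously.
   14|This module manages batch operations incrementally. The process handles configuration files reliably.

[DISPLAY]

The system handles network connections periodically.      
The architecture optimizes batch operations asynchronously
Data processing analyzes user sessions concurrently. Error
The system validates data streams reliably. The process va
The process monitors database records concurrently. This m
This module monitors network connections concurrently.    
The framework implements database records efficiently. Eac
The system implements database records periodically. The a
                 ┌──────────────────────┐                 
Each component an│        Error         │bly. The architec
The algorithm han│ File already exists. │concurrently.    
The pipeline vali│    [OK]  Cancel      │s concurrently.  
Error handling ma└──────────────────────┘ reliably. Error 
This module manages batch operations incrementally. The pr
                                                          
                                                          
                                                          
                                                          
                                                          
                                                          
                                                          


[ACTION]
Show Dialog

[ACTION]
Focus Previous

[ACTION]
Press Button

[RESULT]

The system handles network connections periodically.      
The architecture optimizes batch operations asynchronously
Data processing analyzes user sessions concurrently. Error
The system validates data streams reliably. The process va
The process monitors database records concurrently. This m
This module monitors network connections concurrently.    
The framework implements database records efficiently. Eac
The system implements database records periodically. The a
                                                          
Each component analyzes log entries reliably. The architec
The algorithm handles memory allocations concurrently.    
The pipeline validates network connections concurrently.  
Error handling maintains database records reliably. Error 
This module manages batch operations incrementally. The pr
                                                          
                                                          
                                                          
                                                          
                                                          
                                                          
                                                          


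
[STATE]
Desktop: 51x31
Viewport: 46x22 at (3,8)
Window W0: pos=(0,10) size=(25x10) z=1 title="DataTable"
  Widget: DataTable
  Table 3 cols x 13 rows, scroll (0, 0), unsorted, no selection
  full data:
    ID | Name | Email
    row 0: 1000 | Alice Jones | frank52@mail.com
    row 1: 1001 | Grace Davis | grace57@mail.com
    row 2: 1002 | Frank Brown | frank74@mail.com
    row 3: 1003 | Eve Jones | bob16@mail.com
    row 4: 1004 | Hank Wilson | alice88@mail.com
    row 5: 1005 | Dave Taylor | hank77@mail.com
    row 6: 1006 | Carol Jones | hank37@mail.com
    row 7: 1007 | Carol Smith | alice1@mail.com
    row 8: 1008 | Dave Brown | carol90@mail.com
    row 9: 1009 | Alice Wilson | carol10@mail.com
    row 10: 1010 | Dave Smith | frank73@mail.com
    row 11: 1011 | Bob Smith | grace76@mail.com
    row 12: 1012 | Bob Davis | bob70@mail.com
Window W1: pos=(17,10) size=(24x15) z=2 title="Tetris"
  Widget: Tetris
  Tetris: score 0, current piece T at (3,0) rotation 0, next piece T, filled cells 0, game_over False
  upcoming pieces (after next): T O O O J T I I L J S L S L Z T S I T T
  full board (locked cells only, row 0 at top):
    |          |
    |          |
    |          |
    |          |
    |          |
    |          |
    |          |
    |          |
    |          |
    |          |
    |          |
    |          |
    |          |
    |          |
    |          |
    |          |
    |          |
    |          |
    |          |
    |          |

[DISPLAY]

                                              
                                              
━━━━━━━━━━━━━━┏━━━━━━━━━━━━━━━━━━━━━━┓        
ataTable      ┃ Tetris               ┃        
──────────────┠──────────────────────┨        
  │Name       ┃          │Next:      ┃        
──┼───────────┃          │ ▒         ┃        
00│Alice Jones┃          │▒▒▒        ┃        
01│Grace Davis┃          │           ┃        
02│Frank Brown┃          │           ┃        
03│Eve Jones  ┃          │           ┃        
━━━━━━━━━━━━━━┃          │Score:     ┃        
              ┃          │0          ┃        
              ┃          │           ┃        
              ┃          │           ┃        
              ┃          │           ┃        
              ┗━━━━━━━━━━━━━━━━━━━━━━┛        
                                              
                                              
                                              
                                              
                                              


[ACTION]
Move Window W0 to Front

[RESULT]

                                              
                                              
━━━━━━━━━━━━━━━━━━━━━┓━━━━━━━━━━━━━━━┓        
ataTable             ┃               ┃        
─────────────────────┨───────────────┨        
  │Name        │Email┃   │Next:      ┃        
──┼────────────┼─────┃   │ ▒         ┃        
00│Alice Jones │frank┃   │▒▒▒        ┃        
01│Grace Davis │grace┃   │           ┃        
02│Frank Brown │frank┃   │           ┃        
03│Eve Jones   │bob16┃   │           ┃        
━━━━━━━━━━━━━━━━━━━━━┛   │Score:     ┃        
              ┃          │0          ┃        
              ┃          │           ┃        
              ┃          │           ┃        
              ┃          │           ┃        
              ┗━━━━━━━━━━━━━━━━━━━━━━┛        
                                              
                                              
                                              
                                              
                                              


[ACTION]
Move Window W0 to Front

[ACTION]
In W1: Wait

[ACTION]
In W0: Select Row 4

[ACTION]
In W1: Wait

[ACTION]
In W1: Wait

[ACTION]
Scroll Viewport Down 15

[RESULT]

                                              
━━━━━━━━━━━━━━━━━━━━━┓━━━━━━━━━━━━━━━┓        
ataTable             ┃               ┃        
─────────────────────┨───────────────┨        
  │Name        │Email┃   │Next:      ┃        
──┼────────────┼─────┃   │ ▒         ┃        
00│Alice Jones │frank┃   │▒▒▒        ┃        
01│Grace Davis │grace┃   │           ┃        
02│Frank Brown │frank┃   │           ┃        
03│Eve Jones   │bob16┃   │           ┃        
━━━━━━━━━━━━━━━━━━━━━┛   │Score:     ┃        
              ┃          │0          ┃        
              ┃          │           ┃        
              ┃          │           ┃        
              ┃          │           ┃        
              ┗━━━━━━━━━━━━━━━━━━━━━━┛        
                                              
                                              
                                              
                                              
                                              
                                              


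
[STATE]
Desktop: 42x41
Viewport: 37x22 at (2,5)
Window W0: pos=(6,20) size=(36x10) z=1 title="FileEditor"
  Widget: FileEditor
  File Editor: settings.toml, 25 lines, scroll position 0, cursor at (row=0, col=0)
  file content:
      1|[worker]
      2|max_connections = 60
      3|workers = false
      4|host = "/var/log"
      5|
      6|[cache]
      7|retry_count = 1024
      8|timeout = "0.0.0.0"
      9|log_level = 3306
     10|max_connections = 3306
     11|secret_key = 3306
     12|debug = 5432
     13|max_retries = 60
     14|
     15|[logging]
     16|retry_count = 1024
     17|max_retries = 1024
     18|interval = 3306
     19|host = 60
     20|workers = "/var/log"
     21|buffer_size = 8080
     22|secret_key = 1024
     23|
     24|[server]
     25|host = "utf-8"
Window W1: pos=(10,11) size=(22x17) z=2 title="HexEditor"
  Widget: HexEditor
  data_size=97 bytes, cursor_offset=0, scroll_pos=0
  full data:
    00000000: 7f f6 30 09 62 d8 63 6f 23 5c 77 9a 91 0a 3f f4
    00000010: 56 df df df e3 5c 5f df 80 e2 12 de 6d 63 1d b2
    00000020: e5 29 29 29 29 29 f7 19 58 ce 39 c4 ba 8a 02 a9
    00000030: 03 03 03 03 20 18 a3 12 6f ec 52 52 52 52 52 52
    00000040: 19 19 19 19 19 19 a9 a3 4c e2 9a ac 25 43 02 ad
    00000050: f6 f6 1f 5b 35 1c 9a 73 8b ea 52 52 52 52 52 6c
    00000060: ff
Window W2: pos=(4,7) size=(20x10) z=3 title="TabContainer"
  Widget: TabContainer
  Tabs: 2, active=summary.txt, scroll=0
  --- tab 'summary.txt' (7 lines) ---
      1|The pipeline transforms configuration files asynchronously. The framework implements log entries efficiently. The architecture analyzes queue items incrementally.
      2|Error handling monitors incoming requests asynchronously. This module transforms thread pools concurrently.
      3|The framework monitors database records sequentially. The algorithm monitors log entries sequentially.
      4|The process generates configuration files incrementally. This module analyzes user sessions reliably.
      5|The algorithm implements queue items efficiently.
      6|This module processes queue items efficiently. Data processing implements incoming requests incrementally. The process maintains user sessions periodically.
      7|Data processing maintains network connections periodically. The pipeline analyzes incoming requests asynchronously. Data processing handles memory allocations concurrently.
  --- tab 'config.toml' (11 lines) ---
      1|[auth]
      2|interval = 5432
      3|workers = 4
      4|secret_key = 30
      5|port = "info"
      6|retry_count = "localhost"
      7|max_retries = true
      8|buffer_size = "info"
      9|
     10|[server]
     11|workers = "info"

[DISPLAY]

                                     
                                     
  ┏━━━━━━━━━━━━━━━━━━┓               
  ┃ TabContainer     ┃               
  ┠──────────────────┨               
  ┃[summary.txt]│ con┃               
  ┃──────────────────┃━━━━━━━┓       
  ┃The pipeline trans┃       ┃       
  ┃Error handling mon┃───────┨       
  ┃The framework moni┃f6 30 0┃       
  ┃The process genera┃df df d┃       
  ┗━━━━━━━━━━━━━━━━━━┛29 29 2┃       
        ┃00000030  03 03 03 0┃       
        ┃00000040  19 19 19 1┃       
        ┃00000050  f6 f6 1f 5┃       
    ┏━━━┃00000060  ff        ┃━━━━━━━
    ┃ Fi┃                    ┃       
    ┠───┃                    ┃───────
    ┃█wo┃                    ┃       
    ┃max┃                    ┃       
    ┃wor┃                    ┃       
    ┃hos┃                    ┃       


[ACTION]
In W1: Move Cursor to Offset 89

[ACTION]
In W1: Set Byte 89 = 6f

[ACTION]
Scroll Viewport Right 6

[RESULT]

                                     
                                     
━━━━━━━━━━━━━━━━━━┓                  
 TabContainer     ┃                  
──────────────────┨                  
[summary.txt]│ con┃                  
──────────────────┃━━━━━━━┓          
The pipeline trans┃       ┃          
Error handling mon┃───────┨          
The framework moni┃f6 30 0┃          
The process genera┃df df d┃          
━━━━━━━━━━━━━━━━━━┛29 29 2┃          
     ┃00000030  03 03 03 0┃          
     ┃00000040  19 19 19 1┃          
     ┃00000050  f6 f6 1f 5┃          
 ┏━━━┃00000060  ff        ┃━━━━━━━━━┓
 ┃ Fi┃                    ┃         ┃
 ┠───┃                    ┃─────────┨
 ┃█wo┃                    ┃        ▲┃
 ┃max┃                    ┃        █┃
 ┃wor┃                    ┃        ░┃
 ┃hos┃                    ┃        ░┃


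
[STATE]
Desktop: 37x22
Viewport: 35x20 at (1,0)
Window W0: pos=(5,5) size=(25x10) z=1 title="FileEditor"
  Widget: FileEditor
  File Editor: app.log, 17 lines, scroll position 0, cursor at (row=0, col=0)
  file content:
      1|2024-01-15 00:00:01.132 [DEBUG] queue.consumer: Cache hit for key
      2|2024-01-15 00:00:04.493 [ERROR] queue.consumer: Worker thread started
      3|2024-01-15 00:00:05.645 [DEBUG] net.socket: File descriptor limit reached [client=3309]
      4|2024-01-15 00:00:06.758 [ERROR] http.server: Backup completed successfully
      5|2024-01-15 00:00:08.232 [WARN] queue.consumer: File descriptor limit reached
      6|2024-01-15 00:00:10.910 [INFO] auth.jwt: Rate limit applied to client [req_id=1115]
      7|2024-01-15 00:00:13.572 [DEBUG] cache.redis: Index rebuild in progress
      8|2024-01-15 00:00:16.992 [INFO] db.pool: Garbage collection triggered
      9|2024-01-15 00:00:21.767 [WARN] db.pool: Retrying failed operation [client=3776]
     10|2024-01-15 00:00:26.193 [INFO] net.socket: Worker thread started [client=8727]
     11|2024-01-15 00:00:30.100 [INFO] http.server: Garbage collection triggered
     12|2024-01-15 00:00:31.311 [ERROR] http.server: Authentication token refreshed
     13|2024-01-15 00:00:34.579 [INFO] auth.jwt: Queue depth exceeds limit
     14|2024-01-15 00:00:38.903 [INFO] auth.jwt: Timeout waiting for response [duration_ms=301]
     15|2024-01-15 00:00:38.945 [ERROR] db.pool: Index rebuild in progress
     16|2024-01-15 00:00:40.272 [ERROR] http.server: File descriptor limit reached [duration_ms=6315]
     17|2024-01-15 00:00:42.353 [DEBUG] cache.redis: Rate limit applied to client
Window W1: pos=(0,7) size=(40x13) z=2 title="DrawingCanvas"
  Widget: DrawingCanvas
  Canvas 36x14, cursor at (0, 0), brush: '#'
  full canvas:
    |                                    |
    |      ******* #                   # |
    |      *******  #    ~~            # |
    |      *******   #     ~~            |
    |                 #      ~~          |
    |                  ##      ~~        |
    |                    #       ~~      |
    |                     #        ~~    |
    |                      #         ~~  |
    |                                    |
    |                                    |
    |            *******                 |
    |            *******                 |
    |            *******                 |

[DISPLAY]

                                   
                                   
                                   
                                   
                                   
    ┏━━━━━━━━━━━━━━━━━━━━━━━┓      
    ┃ FileEditor            ┃      
━━━━━━━━━━━━━━━━━━━━━━━━━━━━━━━━━━━
 DrawingCanvas                     
───────────────────────────────────
+                                  
      ******* #                   #
      *******  #    ~~            #
      *******   #     ~~           
                 #      ~~         
                  ##      ~~       
                    #       ~~     
                     #        ~~   
                      #         ~~ 
━━━━━━━━━━━━━━━━━━━━━━━━━━━━━━━━━━━


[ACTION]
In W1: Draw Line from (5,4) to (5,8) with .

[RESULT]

                                   
                                   
                                   
                                   
                                   
    ┏━━━━━━━━━━━━━━━━━━━━━━━┓      
    ┃ FileEditor            ┃      
━━━━━━━━━━━━━━━━━━━━━━━━━━━━━━━━━━━
 DrawingCanvas                     
───────────────────────────────────
+                                  
      ******* #                   #
      *******  #    ~~            #
      *******   #     ~~           
                 #      ~~         
    .....         ##      ~~       
                    #       ~~     
                     #        ~~   
                      #         ~~ 
━━━━━━━━━━━━━━━━━━━━━━━━━━━━━━━━━━━


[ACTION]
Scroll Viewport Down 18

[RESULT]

                                   
                                   
                                   
    ┏━━━━━━━━━━━━━━━━━━━━━━━┓      
    ┃ FileEditor            ┃      
━━━━━━━━━━━━━━━━━━━━━━━━━━━━━━━━━━━
 DrawingCanvas                     
───────────────────────────────────
+                                  
      ******* #                   #
      *******  #    ~~            #
      *******   #     ~~           
                 #      ~~         
    .....         ##      ~~       
                    #       ~~     
                     #        ~~   
                      #         ~~ 
━━━━━━━━━━━━━━━━━━━━━━━━━━━━━━━━━━━
                                   
                                   
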